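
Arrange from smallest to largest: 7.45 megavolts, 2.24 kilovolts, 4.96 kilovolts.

7.45 megavolts = 7450000 volts
2.24 kilovolts = 2240 volts
4.96 kilovolts = 4960 volts

2.24 kilovolts < 4.96 kilovolts < 7.45 megavolts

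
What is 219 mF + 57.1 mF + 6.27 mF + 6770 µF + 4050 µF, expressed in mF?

293.19 mF

In mF:
  219 mF → 219
  57.1 mF → 57.1
  6.27 mF → 6.27
  6770 µF = 6770 × 10⁻³ mF = 6.77
  4050 µF = 4050 × 10⁻³ mF = 4.05
Sum: 219 + 57.1 + 6.27 + 6.77 + 4.05 = 293.19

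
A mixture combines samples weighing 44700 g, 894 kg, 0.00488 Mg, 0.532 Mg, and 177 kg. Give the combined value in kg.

1652.58 kg

In kg:
  44700 g = 44700 × 10⁻³ kg = 44.7
  894 kg → 894
  0.00488 Mg = 0.00488 × 10³ kg = 4.88
  0.532 Mg = 0.532 × 10³ kg = 532
  177 kg → 177
Sum: 44.7 + 894 + 4.88 + 532 + 177 = 1652.58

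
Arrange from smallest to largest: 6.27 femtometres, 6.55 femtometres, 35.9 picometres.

6.27 femtometres < 6.55 femtometres < 35.9 picometres

6.27 femtometres = 0.00000000000000627 metres
6.55 femtometres = 0.00000000000000655 metres
35.9 picometres = 0.0000000000359 metres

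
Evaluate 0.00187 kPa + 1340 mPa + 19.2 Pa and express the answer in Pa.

22.41 Pa

In Pa:
  0.00187 kPa = 0.00187 × 10^3 Pa = 1.87
  1340 mPa = 1340 × 10^-3 Pa = 1.34
  19.2 Pa → 19.2
Sum: 1.87 + 1.34 + 19.2 = 22.41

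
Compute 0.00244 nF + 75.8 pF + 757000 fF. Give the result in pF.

In pF:
  0.00244 nF = 0.00244 × 10^3 pF = 2.44
  75.8 pF → 75.8
  757000 fF = 757000 × 10^-3 pF = 757
Sum: 2.44 + 75.8 + 757 = 835.24

835.24 pF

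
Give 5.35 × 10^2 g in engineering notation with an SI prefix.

535 g

= 535 g; mantissa already in [1, 1000).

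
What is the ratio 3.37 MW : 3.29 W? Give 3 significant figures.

1020000

(3.37 × 10^6) / (3.29) = 1.024 × 10^6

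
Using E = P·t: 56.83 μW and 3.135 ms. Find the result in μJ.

0.17816205 μJ

56.83e-6 × 3.135e-3 = 178.16205e-9 J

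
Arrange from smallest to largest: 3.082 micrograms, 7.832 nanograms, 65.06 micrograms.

7.832 nanograms < 3.082 micrograms < 65.06 micrograms

3.082 micrograms = 0.000003082 grams
7.832 nanograms = 0.000000007832 grams
65.06 micrograms = 0.00006506 grams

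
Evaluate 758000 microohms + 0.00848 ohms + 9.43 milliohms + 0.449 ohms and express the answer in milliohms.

In milliohms:
  758000 microohms = 758000 × 10⁻³ milliohms = 758
  0.00848 ohms = 0.00848 × 10³ milliohms = 8.48
  9.43 milliohms → 9.43
  0.449 ohms = 0.449 × 10³ milliohms = 449
Sum: 758 + 8.48 + 9.43 + 449 = 1224.91

1224.91 milliohms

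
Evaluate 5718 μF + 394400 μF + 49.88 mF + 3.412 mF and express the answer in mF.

453.41 mF

In mF:
  5718 μF = 5718e-3 mF = 5.718
  394400 μF = 394400e-3 mF = 394.4
  49.88 mF → 49.88
  3.412 mF → 3.412
Sum: 5.718 + 394.4 + 49.88 + 3.412 = 453.41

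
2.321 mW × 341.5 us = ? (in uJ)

2.321e-3 × 341.5e-6 = 792.6215e-9 J

0.7926215 uJ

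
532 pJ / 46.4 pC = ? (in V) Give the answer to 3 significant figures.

11.5 V

(532e-12) / (46.4e-12) = 11.466 V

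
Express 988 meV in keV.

milli = 1e-3, kilo = 1e3; factor is 1e-6.
988 × 1e-6 = 0.000988

0.000988 keV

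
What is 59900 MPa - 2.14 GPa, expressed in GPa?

57.76 GPa

In GPa:
  59900 MPa = 59900e-3 GPa = 59.9
  2.14 GPa → 2.14
Difference: 59.9 - 2.14 = 57.76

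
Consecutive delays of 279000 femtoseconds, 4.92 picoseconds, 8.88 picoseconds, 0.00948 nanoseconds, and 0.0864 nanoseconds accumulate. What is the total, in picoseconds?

In picoseconds:
  279000 femtoseconds = 279000 × 10^-3 picoseconds = 279
  4.92 picoseconds → 4.92
  8.88 picoseconds → 8.88
  0.00948 nanoseconds = 0.00948 × 10^3 picoseconds = 9.48
  0.0864 nanoseconds = 0.0864 × 10^3 picoseconds = 86.4
Sum: 279 + 4.92 + 8.88 + 9.48 + 86.4 = 388.68

388.68 picoseconds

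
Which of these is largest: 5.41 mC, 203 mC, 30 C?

5.41 mC = 0.00541 C
203 mC = 0.203 C
30 C = 30 C

30 C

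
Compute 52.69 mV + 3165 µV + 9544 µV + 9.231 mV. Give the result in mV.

74.63 mV

In mV:
  52.69 mV → 52.69
  3165 µV = 3165e-3 mV = 3.165
  9544 µV = 9544e-3 mV = 9.544
  9.231 mV → 9.231
Sum: 52.69 + 3.165 + 9.544 + 9.231 = 74.63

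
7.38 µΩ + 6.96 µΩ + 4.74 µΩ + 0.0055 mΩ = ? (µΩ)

24.58 µΩ

In µΩ:
  7.38 µΩ → 7.38
  6.96 µΩ → 6.96
  4.74 µΩ → 4.74
  0.0055 mΩ = 0.0055 × 10³ µΩ = 5.5
Sum: 7.38 + 6.96 + 4.74 + 5.5 = 24.58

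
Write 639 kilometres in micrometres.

639000000000 micrometres

kilo = 1e3, micro = 1e-6; factor is 1e9.
639 × 1e9 = 639000000000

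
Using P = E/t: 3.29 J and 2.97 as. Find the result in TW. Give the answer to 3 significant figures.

(3.29) / (2.97e-18) = 1.1077e18 W

1110000 TW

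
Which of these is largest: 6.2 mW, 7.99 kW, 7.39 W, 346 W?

7.99 kW

6.2 mW = 0.0062 W
7.99 kW = 7990 W
7.39 W = 7.39 W
346 W = 346 W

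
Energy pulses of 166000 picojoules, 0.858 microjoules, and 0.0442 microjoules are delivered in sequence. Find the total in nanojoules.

1068.2 nanojoules

In nanojoules:
  166000 picojoules = 166000e-3 nanojoules = 166
  0.858 microjoules = 0.858e3 nanojoules = 858
  0.0442 microjoules = 0.0442e3 nanojoules = 44.2
Sum: 166 + 858 + 44.2 = 1068.2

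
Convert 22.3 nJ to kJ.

0.0000000000223 kJ

nano = 10⁻⁹, kilo = 10³; factor is 10⁻¹².
22.3 × 10⁻¹² = 0.0000000000223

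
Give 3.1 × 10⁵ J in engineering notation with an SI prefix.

310 kJ

= 310 × 10³ J; 10³ is kilo.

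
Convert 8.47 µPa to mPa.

micro = 1e-6, milli = 1e-3; factor is 1e-3.
8.47 × 1e-3 = 0.00847

0.00847 mPa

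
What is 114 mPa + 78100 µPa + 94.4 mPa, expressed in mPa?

286.5 mPa

In mPa:
  114 mPa → 114
  78100 µPa = 78100 × 10^-3 mPa = 78.1
  94.4 mPa → 94.4
Sum: 114 + 78.1 + 94.4 = 286.5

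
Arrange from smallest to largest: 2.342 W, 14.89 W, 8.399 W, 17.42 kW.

2.342 W = 2.342 W
14.89 W = 14.89 W
8.399 W = 8.399 W
17.42 kW = 17420 W

2.342 W < 8.399 W < 14.89 W < 17.42 kW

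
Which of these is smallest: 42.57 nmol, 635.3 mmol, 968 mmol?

42.57 nmol = 0.00000004257 mol
635.3 mmol = 0.6353 mol
968 mmol = 0.968 mol

42.57 nmol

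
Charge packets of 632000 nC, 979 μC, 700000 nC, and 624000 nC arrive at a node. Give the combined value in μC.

In μC:
  632000 nC = 632000e-3 μC = 632
  979 μC → 979
  700000 nC = 700000e-3 μC = 700
  624000 nC = 624000e-3 μC = 624
Sum: 632 + 979 + 700 + 624 = 2935

2935 μC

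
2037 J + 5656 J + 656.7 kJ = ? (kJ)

664.393 kJ

In kJ:
  2037 J = 2037 × 10^-3 kJ = 2.037
  5656 J = 5656 × 10^-3 kJ = 5.656
  656.7 kJ → 656.7
Sum: 2.037 + 5.656 + 656.7 = 664.393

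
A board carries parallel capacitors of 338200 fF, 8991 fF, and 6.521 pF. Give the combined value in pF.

353.712 pF

In pF:
  338200 fF = 338200 × 10⁻³ pF = 338.2
  8991 fF = 8991 × 10⁻³ pF = 8.991
  6.521 pF → 6.521
Sum: 338.2 + 8.991 + 6.521 = 353.712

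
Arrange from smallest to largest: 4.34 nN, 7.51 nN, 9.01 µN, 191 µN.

4.34 nN < 7.51 nN < 9.01 µN < 191 µN

4.34 nN = 0.00000000434 N
7.51 nN = 0.00000000751 N
9.01 µN = 0.00000901 N
191 µN = 0.000191 N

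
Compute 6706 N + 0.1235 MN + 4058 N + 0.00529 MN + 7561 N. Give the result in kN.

147.115 kN

In kN:
  6706 N = 6706 × 10⁻³ kN = 6.706
  0.1235 MN = 0.1235 × 10³ kN = 123.5
  4058 N = 4058 × 10⁻³ kN = 4.058
  0.00529 MN = 0.00529 × 10³ kN = 5.29
  7561 N = 7561 × 10⁻³ kN = 7.561
Sum: 6.706 + 123.5 + 4.058 + 5.29 + 7.561 = 147.115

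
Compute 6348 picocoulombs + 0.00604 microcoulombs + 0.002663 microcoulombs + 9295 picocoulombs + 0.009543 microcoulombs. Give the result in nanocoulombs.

In nanocoulombs:
  6348 picocoulombs = 6348 × 10⁻³ nanocoulombs = 6.348
  0.00604 microcoulombs = 0.00604 × 10³ nanocoulombs = 6.04
  0.002663 microcoulombs = 0.002663 × 10³ nanocoulombs = 2.663
  9295 picocoulombs = 9295 × 10⁻³ nanocoulombs = 9.295
  0.009543 microcoulombs = 0.009543 × 10³ nanocoulombs = 9.543
Sum: 6.348 + 6.04 + 2.663 + 9.295 + 9.543 = 33.889

33.889 nanocoulombs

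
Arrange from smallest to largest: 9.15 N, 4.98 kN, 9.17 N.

9.15 N = 9.15 N
4.98 kN = 4980 N
9.17 N = 9.17 N

9.15 N < 9.17 N < 4.98 kN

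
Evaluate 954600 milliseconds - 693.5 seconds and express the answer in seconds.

In seconds:
  954600 milliseconds = 954600 × 10⁻³ seconds = 954.6
  693.5 seconds → 693.5
Difference: 954.6 - 693.5 = 261.1

261.1 seconds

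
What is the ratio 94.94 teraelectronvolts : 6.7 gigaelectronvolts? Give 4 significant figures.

(94.94 × 10^12) / (6.7 × 10^9) = 14.17 × 10^3

14170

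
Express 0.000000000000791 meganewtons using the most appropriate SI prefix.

791 nanonewtons

= 791 × 10^-9 newtons; 10^-9 is nano.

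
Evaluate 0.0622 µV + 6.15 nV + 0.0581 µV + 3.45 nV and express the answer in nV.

In nV:
  0.0622 µV = 0.0622 × 10³ nV = 62.2
  6.15 nV → 6.15
  0.0581 µV = 0.0581 × 10³ nV = 58.1
  3.45 nV → 3.45
Sum: 62.2 + 6.15 + 58.1 + 3.45 = 129.9

129.9 nV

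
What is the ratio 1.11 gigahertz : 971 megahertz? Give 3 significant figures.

(1.11e9) / (971e6) = 0.001143e3

1.14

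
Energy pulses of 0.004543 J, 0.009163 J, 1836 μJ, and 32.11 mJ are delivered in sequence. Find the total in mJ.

47.652 mJ

In mJ:
  0.004543 J = 0.004543 × 10^3 mJ = 4.543
  0.009163 J = 0.009163 × 10^3 mJ = 9.163
  1836 μJ = 1836 × 10^-3 mJ = 1.836
  32.11 mJ → 32.11
Sum: 4.543 + 9.163 + 1.836 + 32.11 = 47.652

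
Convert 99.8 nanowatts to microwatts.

0.0998 microwatts

nano = 10^-9, micro = 10^-6; factor is 10^-3.
99.8 × 10^-3 = 0.0998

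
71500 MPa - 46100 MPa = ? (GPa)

In GPa:
  71500 MPa = 71500e-3 GPa = 71.5
  46100 MPa = 46100e-3 GPa = 46.1
Difference: 71.5 - 46.1 = 25.4

25.4 GPa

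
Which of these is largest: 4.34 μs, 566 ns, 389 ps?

4.34 μs = 0.00000434 s
566 ns = 0.000000566 s
389 ps = 0.000000000389 s

4.34 μs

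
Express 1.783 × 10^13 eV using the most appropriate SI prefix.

17.83 TeV

= 17.83 × 10^12 eV; 10^12 is tera.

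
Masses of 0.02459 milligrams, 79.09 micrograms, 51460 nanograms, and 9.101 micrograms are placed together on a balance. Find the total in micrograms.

In micrograms:
  0.02459 milligrams = 0.02459 × 10³ micrograms = 24.59
  79.09 micrograms → 79.09
  51460 nanograms = 51460 × 10⁻³ micrograms = 51.46
  9.101 micrograms → 9.101
Sum: 24.59 + 79.09 + 51.46 + 9.101 = 164.241

164.241 micrograms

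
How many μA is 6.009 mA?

6009 μA

milli = 10^-3, micro = 10^-6; factor is 10^3.
6.009 × 10^3 = 6009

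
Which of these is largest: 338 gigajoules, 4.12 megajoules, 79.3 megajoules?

338 gigajoules = 338000000000 joules
4.12 megajoules = 4120000 joules
79.3 megajoules = 79300000 joules

338 gigajoules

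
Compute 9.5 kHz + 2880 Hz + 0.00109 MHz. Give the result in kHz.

In kHz:
  9.5 kHz → 9.5
  2880 Hz = 2880e-3 kHz = 2.88
  0.00109 MHz = 0.00109e3 kHz = 1.09
Sum: 9.5 + 2.88 + 1.09 = 13.47

13.47 kHz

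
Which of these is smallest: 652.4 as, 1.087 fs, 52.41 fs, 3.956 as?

3.956 as

652.4 as = 0.0000000000000006524 s
1.087 fs = 0.000000000000001087 s
52.41 fs = 0.00000000000005241 s
3.956 as = 0.000000000000000003956 s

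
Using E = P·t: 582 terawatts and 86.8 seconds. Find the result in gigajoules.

582 × 10^12 × 86.8 = 50517.6 × 10^12 J

50517600 gigajoules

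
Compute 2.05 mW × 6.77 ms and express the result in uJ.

13.8785 uJ

2.05 × 10⁻³ × 6.77 × 10⁻³ = 13.8785 × 10⁻⁶ J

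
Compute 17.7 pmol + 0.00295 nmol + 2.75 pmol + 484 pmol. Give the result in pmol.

507.4 pmol

In pmol:
  17.7 pmol → 17.7
  0.00295 nmol = 0.00295 × 10^3 pmol = 2.95
  2.75 pmol → 2.75
  484 pmol → 484
Sum: 17.7 + 2.95 + 2.75 + 484 = 507.4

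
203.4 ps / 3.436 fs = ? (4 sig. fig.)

(203.4 × 10^-12) / (3.436 × 10^-15) = 59.197 × 10^3

59200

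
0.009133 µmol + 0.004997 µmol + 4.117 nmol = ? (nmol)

In nmol:
  0.009133 µmol = 0.009133 × 10^3 nmol = 9.133
  0.004997 µmol = 0.004997 × 10^3 nmol = 4.997
  4.117 nmol → 4.117
Sum: 9.133 + 4.997 + 4.117 = 18.247

18.247 nmol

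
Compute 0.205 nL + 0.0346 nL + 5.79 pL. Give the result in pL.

In pL:
  0.205 nL = 0.205e3 pL = 205
  0.0346 nL = 0.0346e3 pL = 34.6
  5.79 pL → 5.79
Sum: 205 + 34.6 + 5.79 = 245.39

245.39 pL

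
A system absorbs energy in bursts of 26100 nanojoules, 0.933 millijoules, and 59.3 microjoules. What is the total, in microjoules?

1018.4 microjoules

In microjoules:
  26100 nanojoules = 26100e-3 microjoules = 26.1
  0.933 millijoules = 0.933e3 microjoules = 933
  59.3 microjoules → 59.3
Sum: 26.1 + 933 + 59.3 = 1018.4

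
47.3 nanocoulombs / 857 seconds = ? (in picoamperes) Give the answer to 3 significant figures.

55.2 picoamperes

(47.3 × 10⁻⁹) / (857) = 0.055193 × 10⁻⁹ A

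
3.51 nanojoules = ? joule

0.00000000351 joules

nano = 10⁻⁹, (no prefix) = 10⁰; factor is 10⁻⁹.
3.51 × 10⁻⁹ = 0.00000000351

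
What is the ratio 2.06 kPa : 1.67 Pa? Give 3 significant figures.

1230

(2.06e3) / (1.67) = 1.234e3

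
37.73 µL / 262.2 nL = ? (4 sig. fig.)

(37.73e-6) / (262.2e-9) = 0.1439e3

143.9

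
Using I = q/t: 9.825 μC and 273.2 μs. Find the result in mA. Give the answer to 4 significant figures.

35.96 mA

(9.825e-6) / (273.2e-6) = 0.0359627 A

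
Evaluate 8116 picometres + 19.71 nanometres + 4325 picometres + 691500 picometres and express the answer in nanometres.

723.651 nanometres

In nanometres:
  8116 picometres = 8116 × 10⁻³ nanometres = 8.116
  19.71 nanometres → 19.71
  4325 picometres = 4325 × 10⁻³ nanometres = 4.325
  691500 picometres = 691500 × 10⁻³ nanometres = 691.5
Sum: 8.116 + 19.71 + 4.325 + 691.5 = 723.651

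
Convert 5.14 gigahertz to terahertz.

giga = 10^9, tera = 10^12; factor is 10^-3.
5.14 × 10^-3 = 0.00514

0.00514 terahertz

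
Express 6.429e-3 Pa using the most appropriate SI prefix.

6.429 mPa

= 6.429e-3 Pa; 1e-3 is milli.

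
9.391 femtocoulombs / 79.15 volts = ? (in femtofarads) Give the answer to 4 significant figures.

0.1186 femtofarads

(9.391 × 10⁻¹⁵) / (79.15) = 0.118648 × 10⁻¹⁵ F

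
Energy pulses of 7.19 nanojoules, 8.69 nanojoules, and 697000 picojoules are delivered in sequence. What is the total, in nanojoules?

In nanojoules:
  7.19 nanojoules → 7.19
  8.69 nanojoules → 8.69
  697000 picojoules = 697000 × 10⁻³ nanojoules = 697
Sum: 7.19 + 8.69 + 697 = 712.88

712.88 nanojoules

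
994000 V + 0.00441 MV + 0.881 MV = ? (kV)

In kV:
  994000 V = 994000 × 10⁻³ kV = 994
  0.00441 MV = 0.00441 × 10³ kV = 4.41
  0.881 MV = 0.881 × 10³ kV = 881
Sum: 994 + 4.41 + 881 = 1879.41

1879.41 kV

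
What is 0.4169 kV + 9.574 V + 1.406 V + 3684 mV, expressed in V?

In V:
  0.4169 kV = 0.4169 × 10^3 V = 416.9
  9.574 V → 9.574
  1.406 V → 1.406
  3684 mV = 3684 × 10^-3 V = 3.684
Sum: 416.9 + 9.574 + 1.406 + 3.684 = 431.564

431.564 V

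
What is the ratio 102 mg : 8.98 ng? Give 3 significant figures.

11400000

(102e-3) / (8.98e-9) = 11.36e6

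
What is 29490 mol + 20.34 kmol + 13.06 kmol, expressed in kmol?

62.89 kmol

In kmol:
  29490 mol = 29490 × 10^-3 kmol = 29.49
  20.34 kmol → 20.34
  13.06 kmol → 13.06
Sum: 29.49 + 20.34 + 13.06 = 62.89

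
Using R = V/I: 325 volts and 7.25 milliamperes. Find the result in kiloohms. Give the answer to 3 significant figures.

44.8 kiloohms

(325) / (7.25e-3) = 44.828e3 Ω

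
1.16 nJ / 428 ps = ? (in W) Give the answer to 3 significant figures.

(1.16 × 10⁻⁹) / (428 × 10⁻¹²) = 0.0027103 × 10³ W

2.71 W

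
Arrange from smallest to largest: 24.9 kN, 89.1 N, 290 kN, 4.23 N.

4.23 N < 89.1 N < 24.9 kN < 290 kN

24.9 kN = 24900 N
89.1 N = 89.1 N
290 kN = 290000 N
4.23 N = 4.23 N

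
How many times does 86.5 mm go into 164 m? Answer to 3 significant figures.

1900

(164) / (86.5e-3) = 1.896e3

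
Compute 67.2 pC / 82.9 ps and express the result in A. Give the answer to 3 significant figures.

(67.2 × 10⁻¹²) / (82.9 × 10⁻¹²) = 0.81062 A

0.811 A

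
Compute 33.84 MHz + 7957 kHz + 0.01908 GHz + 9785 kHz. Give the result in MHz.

70.662 MHz

In MHz:
  33.84 MHz → 33.84
  7957 kHz = 7957 × 10^-3 MHz = 7.957
  0.01908 GHz = 0.01908 × 10^3 MHz = 19.08
  9785 kHz = 9785 × 10^-3 MHz = 9.785
Sum: 33.84 + 7.957 + 19.08 + 9.785 = 70.662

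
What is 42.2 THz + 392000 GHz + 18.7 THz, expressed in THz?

452.9 THz

In THz:
  42.2 THz → 42.2
  392000 GHz = 392000 × 10⁻³ THz = 392
  18.7 THz → 18.7
Sum: 42.2 + 392 + 18.7 = 452.9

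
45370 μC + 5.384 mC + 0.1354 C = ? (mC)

186.154 mC

In mC:
  45370 μC = 45370 × 10^-3 mC = 45.37
  5.384 mC → 5.384
  0.1354 C = 0.1354 × 10^3 mC = 135.4
Sum: 45.37 + 5.384 + 135.4 = 186.154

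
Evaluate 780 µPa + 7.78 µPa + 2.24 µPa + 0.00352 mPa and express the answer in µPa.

In µPa:
  780 µPa → 780
  7.78 µPa → 7.78
  2.24 µPa → 2.24
  0.00352 mPa = 0.00352 × 10^3 µPa = 3.52
Sum: 780 + 7.78 + 2.24 + 3.52 = 793.54

793.54 µPa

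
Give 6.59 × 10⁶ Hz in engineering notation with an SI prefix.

= 6.59 × 10⁶ Hz; 10⁶ is mega.

6.59 MHz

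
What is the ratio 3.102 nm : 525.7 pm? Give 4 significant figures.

(3.102 × 10^-9) / (525.7 × 10^-12) = 0.0059007 × 10^3

5.901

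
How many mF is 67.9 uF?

0.0679 mF

micro = 10⁻⁶, milli = 10⁻³; factor is 10⁻³.
67.9 × 10⁻³ = 0.0679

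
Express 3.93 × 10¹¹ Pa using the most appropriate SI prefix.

= 393 × 10⁹ Pa; 10⁹ is giga.

393 GPa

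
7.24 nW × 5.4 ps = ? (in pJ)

7.24 × 10⁻⁹ × 5.4 × 10⁻¹² = 39.096 × 10⁻²¹ J

0.000000039096 pJ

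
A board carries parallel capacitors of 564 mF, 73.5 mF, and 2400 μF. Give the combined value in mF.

In mF:
  564 mF → 564
  73.5 mF → 73.5
  2400 μF = 2400e-3 mF = 2.4
Sum: 564 + 73.5 + 2.4 = 639.9

639.9 mF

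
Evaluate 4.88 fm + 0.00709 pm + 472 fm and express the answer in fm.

In fm:
  4.88 fm → 4.88
  0.00709 pm = 0.00709 × 10³ fm = 7.09
  472 fm → 472
Sum: 4.88 + 7.09 + 472 = 483.97

483.97 fm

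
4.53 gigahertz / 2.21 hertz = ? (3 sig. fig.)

(4.53e9) / (2.21) = 2.05e9

2050000000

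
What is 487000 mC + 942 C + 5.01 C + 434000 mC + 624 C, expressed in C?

2492.01 C

In C:
  487000 mC = 487000e-3 C = 487
  942 C → 942
  5.01 C → 5.01
  434000 mC = 434000e-3 C = 434
  624 C → 624
Sum: 487 + 942 + 5.01 + 434 + 624 = 2492.01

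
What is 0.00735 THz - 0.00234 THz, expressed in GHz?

In GHz:
  0.00735 THz = 0.00735 × 10³ GHz = 7.35
  0.00234 THz = 0.00234 × 10³ GHz = 2.34
Difference: 7.35 - 2.34 = 5.01

5.01 GHz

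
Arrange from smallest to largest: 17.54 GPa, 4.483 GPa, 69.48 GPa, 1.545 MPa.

17.54 GPa = 17540000000 Pa
4.483 GPa = 4483000000 Pa
69.48 GPa = 69480000000 Pa
1.545 MPa = 1545000 Pa

1.545 MPa < 4.483 GPa < 17.54 GPa < 69.48 GPa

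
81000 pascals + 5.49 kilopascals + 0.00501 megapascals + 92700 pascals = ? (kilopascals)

184.2 kilopascals

In kilopascals:
  81000 pascals = 81000 × 10^-3 kilopascals = 81
  5.49 kilopascals → 5.49
  0.00501 megapascals = 0.00501 × 10^3 kilopascals = 5.01
  92700 pascals = 92700 × 10^-3 kilopascals = 92.7
Sum: 81 + 5.49 + 5.01 + 92.7 = 184.2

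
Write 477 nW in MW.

0.000000000000477 MW

nano = 10^-9, mega = 10^6; factor is 10^-15.
477 × 10^-15 = 0.000000000000477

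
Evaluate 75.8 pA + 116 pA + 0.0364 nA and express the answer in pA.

228.2 pA

In pA:
  75.8 pA → 75.8
  116 pA → 116
  0.0364 nA = 0.0364 × 10³ pA = 36.4
Sum: 75.8 + 116 + 36.4 = 228.2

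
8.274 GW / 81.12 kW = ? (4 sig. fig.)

102000

(8.274e9) / (81.12e3) = 0.102e6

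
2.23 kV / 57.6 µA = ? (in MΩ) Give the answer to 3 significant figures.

(2.23 × 10³) / (57.6 × 10⁻⁶) = 0.038715 × 10⁹ Ω

38.7 MΩ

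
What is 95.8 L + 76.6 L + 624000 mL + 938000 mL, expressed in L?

In L:
  95.8 L → 95.8
  76.6 L → 76.6
  624000 mL = 624000e-3 L = 624
  938000 mL = 938000e-3 L = 938
Sum: 95.8 + 76.6 + 624 + 938 = 1734.4

1734.4 L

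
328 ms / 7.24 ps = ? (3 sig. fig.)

45300000000

(328 × 10^-3) / (7.24 × 10^-12) = 45.3 × 10^9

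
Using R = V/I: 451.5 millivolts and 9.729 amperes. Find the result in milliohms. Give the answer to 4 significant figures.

(451.5 × 10^-3) / (9.729) = 46.4076 × 10^-3 Ω

46.41 milliohms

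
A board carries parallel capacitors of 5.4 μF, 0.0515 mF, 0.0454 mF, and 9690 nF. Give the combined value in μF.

111.99 μF

In μF:
  5.4 μF → 5.4
  0.0515 mF = 0.0515 × 10³ μF = 51.5
  0.0454 mF = 0.0454 × 10³ μF = 45.4
  9690 nF = 9690 × 10⁻³ μF = 9.69
Sum: 5.4 + 51.5 + 45.4 + 9.69 = 111.99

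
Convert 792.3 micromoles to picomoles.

micro = 1e-6, pico = 1e-12; factor is 1e6.
792.3 × 1e6 = 792300000

792300000 picomoles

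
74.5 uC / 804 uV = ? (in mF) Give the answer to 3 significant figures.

(74.5e-6) / (804e-6) = 0.092662 F

92.7 mF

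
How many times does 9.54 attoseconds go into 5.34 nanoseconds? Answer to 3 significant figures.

(5.34 × 10⁻⁹) / (9.54 × 10⁻¹⁸) = 0.5597 × 10⁹

560000000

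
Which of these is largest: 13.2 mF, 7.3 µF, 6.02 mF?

13.2 mF

13.2 mF = 0.0132 F
7.3 µF = 0.0000073 F
6.02 mF = 0.00602 F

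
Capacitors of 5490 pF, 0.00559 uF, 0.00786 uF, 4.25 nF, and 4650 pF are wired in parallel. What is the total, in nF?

In nF:
  5490 pF = 5490 × 10^-3 nF = 5.49
  0.00559 uF = 0.00559 × 10^3 nF = 5.59
  0.00786 uF = 0.00786 × 10^3 nF = 7.86
  4.25 nF → 4.25
  4650 pF = 4650 × 10^-3 nF = 4.65
Sum: 5.49 + 5.59 + 7.86 + 4.25 + 4.65 = 27.84

27.84 nF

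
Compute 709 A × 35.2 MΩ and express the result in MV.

709 × 35.2e6 = 24956.8e6 V

24956.8 MV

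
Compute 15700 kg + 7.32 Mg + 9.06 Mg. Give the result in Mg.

32.08 Mg

In Mg:
  15700 kg = 15700 × 10⁻³ Mg = 15.7
  7.32 Mg → 7.32
  9.06 Mg → 9.06
Sum: 15.7 + 7.32 + 9.06 = 32.08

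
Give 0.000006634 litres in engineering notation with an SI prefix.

6.634 microlitres

= 6.634 × 10⁻⁶ litres; 10⁻⁶ is micro.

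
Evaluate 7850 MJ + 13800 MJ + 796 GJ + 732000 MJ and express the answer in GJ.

1549.65 GJ

In GJ:
  7850 MJ = 7850e-3 GJ = 7.85
  13800 MJ = 13800e-3 GJ = 13.8
  796 GJ → 796
  732000 MJ = 732000e-3 GJ = 732
Sum: 7.85 + 13.8 + 796 + 732 = 1549.65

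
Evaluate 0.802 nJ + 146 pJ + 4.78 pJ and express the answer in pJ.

952.78 pJ

In pJ:
  0.802 nJ = 0.802 × 10^3 pJ = 802
  146 pJ → 146
  4.78 pJ → 4.78
Sum: 802 + 146 + 4.78 = 952.78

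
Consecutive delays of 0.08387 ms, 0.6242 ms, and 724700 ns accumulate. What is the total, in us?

1432.77 us

In us:
  0.08387 ms = 0.08387 × 10³ us = 83.87
  0.6242 ms = 0.6242 × 10³ us = 624.2
  724700 ns = 724700 × 10⁻³ us = 724.7
Sum: 83.87 + 624.2 + 724.7 = 1432.77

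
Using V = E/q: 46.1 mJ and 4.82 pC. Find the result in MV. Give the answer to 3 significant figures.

(46.1 × 10⁻³) / (4.82 × 10⁻¹²) = 9.5643 × 10⁹ V

9560 MV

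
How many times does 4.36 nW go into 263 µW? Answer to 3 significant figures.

60300

(263 × 10^-6) / (4.36 × 10^-9) = 60.32 × 10^3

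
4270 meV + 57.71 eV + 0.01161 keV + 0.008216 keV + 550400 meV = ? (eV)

In eV:
  4270 meV = 4270 × 10^-3 eV = 4.27
  57.71 eV → 57.71
  0.01161 keV = 0.01161 × 10^3 eV = 11.61
  0.008216 keV = 0.008216 × 10^3 eV = 8.216
  550400 meV = 550400 × 10^-3 eV = 550.4
Sum: 4.27 + 57.71 + 11.61 + 8.216 + 550.4 = 632.206

632.206 eV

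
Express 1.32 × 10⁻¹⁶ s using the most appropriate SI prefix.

= 132 × 10⁻¹⁸ s; 10⁻¹⁸ is atto.

132 as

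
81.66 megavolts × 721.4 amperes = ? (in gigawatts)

58.909524 gigawatts

81.66 × 10^6 × 721.4 = 58909.524 × 10^6 W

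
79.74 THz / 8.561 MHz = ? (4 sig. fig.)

9314000

(79.74 × 10¹²) / (8.561 × 10⁶) = 9.3143 × 10⁶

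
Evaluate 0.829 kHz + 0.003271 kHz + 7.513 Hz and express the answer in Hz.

In Hz:
  0.829 kHz = 0.829e3 Hz = 829
  0.003271 kHz = 0.003271e3 Hz = 3.271
  7.513 Hz → 7.513
Sum: 829 + 3.271 + 7.513 = 839.784

839.784 Hz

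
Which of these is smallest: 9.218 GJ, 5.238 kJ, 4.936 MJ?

5.238 kJ

9.218 GJ = 9218000000 J
5.238 kJ = 5238 J
4.936 MJ = 4936000 J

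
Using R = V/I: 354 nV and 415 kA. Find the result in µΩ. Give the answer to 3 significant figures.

0.000000853 µΩ

(354e-9) / (415e3) = 0.85301e-12 Ω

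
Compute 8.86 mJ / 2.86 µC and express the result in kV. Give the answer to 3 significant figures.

3.10 kV

(8.86e-3) / (2.86e-6) = 3.0979e3 V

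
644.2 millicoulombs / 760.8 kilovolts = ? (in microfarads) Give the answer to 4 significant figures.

0.8467 microfarads

(644.2 × 10^-3) / (760.8 × 10^3) = 0.84674 × 10^-6 F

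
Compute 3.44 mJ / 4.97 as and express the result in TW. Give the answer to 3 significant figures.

692 TW

(3.44 × 10⁻³) / (4.97 × 10⁻¹⁸) = 0.69215 × 10¹⁵ W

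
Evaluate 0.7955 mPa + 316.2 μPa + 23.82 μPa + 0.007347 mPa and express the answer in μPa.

In μPa:
  0.7955 mPa = 0.7955 × 10^3 μPa = 795.5
  316.2 μPa → 316.2
  23.82 μPa → 23.82
  0.007347 mPa = 0.007347 × 10^3 μPa = 7.347
Sum: 795.5 + 316.2 + 23.82 + 7.347 = 1142.867

1142.867 μPa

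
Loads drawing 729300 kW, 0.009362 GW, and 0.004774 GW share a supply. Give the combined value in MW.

In MW:
  729300 kW = 729300 × 10⁻³ MW = 729.3
  0.009362 GW = 0.009362 × 10³ MW = 9.362
  0.004774 GW = 0.004774 × 10³ MW = 4.774
Sum: 729.3 + 9.362 + 4.774 = 743.436

743.436 MW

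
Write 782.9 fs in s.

0.0000000000007829 s

femto = 1e-15, (no prefix) = 1e0; factor is 1e-15.
782.9 × 1e-15 = 0.0000000000007829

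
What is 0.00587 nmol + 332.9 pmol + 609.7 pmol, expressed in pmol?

In pmol:
  0.00587 nmol = 0.00587 × 10³ pmol = 5.87
  332.9 pmol → 332.9
  609.7 pmol → 609.7
Sum: 5.87 + 332.9 + 609.7 = 948.47

948.47 pmol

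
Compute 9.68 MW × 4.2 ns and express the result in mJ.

40.656 mJ

9.68e6 × 4.2e-9 = 40.656e-3 J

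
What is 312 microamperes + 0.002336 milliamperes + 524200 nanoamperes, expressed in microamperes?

838.536 microamperes

In microamperes:
  312 microamperes → 312
  0.002336 milliamperes = 0.002336 × 10³ microamperes = 2.336
  524200 nanoamperes = 524200 × 10⁻³ microamperes = 524.2
Sum: 312 + 2.336 + 524.2 = 838.536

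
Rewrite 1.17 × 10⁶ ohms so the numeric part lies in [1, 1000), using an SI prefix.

= 1.17 × 10⁶ ohms; 10⁶ is mega.

1.17 megaohms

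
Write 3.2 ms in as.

3200000000000000 as

milli = 10^-3, atto = 10^-18; factor is 10^15.
3.2 × 10^15 = 3200000000000000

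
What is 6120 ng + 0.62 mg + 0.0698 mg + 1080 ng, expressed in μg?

697 μg

In μg:
  6120 ng = 6120 × 10^-3 μg = 6.12
  0.62 mg = 0.62 × 10^3 μg = 620
  0.0698 mg = 0.0698 × 10^3 μg = 69.8
  1080 ng = 1080 × 10^-3 μg = 1.08
Sum: 6.12 + 620 + 69.8 + 1.08 = 697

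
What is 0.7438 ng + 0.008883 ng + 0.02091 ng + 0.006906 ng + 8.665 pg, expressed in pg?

In pg:
  0.7438 ng = 0.7438e3 pg = 743.8
  0.008883 ng = 0.008883e3 pg = 8.883
  0.02091 ng = 0.02091e3 pg = 20.91
  0.006906 ng = 0.006906e3 pg = 6.906
  8.665 pg → 8.665
Sum: 743.8 + 8.883 + 20.91 + 6.906 + 8.665 = 789.164

789.164 pg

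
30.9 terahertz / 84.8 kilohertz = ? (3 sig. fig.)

(30.9 × 10¹²) / (84.8 × 10³) = 0.3644 × 10⁹

364000000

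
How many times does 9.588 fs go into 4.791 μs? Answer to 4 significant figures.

(4.791 × 10^-6) / (9.588 × 10^-15) = 0.49969 × 10^9

499700000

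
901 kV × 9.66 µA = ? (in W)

901 × 10^3 × 9.66 × 10^-6 = 8703.66 × 10^-3 W

8.70366 W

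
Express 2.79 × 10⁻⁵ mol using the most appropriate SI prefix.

= 27.9 × 10⁻⁶ mol; 10⁻⁶ is micro.

27.9 μmol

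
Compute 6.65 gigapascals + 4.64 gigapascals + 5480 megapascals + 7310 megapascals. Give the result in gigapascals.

24.08 gigapascals

In gigapascals:
  6.65 gigapascals → 6.65
  4.64 gigapascals → 4.64
  5480 megapascals = 5480 × 10⁻³ gigapascals = 5.48
  7310 megapascals = 7310 × 10⁻³ gigapascals = 7.31
Sum: 6.65 + 4.64 + 5.48 + 7.31 = 24.08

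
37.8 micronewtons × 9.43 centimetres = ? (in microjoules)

37.8e-6 × 9.43e-2 = 356.454e-8 J

3.56454 microjoules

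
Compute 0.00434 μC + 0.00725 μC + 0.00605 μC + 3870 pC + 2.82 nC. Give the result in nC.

In nC:
  0.00434 μC = 0.00434 × 10^3 nC = 4.34
  0.00725 μC = 0.00725 × 10^3 nC = 7.25
  0.00605 μC = 0.00605 × 10^3 nC = 6.05
  3870 pC = 3870 × 10^-3 nC = 3.87
  2.82 nC → 2.82
Sum: 4.34 + 7.25 + 6.05 + 3.87 + 2.82 = 24.33

24.33 nC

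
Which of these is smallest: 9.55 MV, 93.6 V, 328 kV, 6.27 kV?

93.6 V

9.55 MV = 9550000 V
93.6 V = 93.6 V
328 kV = 328000 V
6.27 kV = 6270 V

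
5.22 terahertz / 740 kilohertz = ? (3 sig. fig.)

(5.22 × 10¹²) / (740 × 10³) = 0.007054 × 10⁹

7050000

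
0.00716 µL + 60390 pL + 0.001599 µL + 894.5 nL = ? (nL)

In nL:
  0.00716 µL = 0.00716 × 10³ nL = 7.16
  60390 pL = 60390 × 10⁻³ nL = 60.39
  0.001599 µL = 0.001599 × 10³ nL = 1.599
  894.5 nL → 894.5
Sum: 7.16 + 60.39 + 1.599 + 894.5 = 963.649

963.649 nL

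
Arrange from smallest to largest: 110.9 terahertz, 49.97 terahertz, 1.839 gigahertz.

1.839 gigahertz < 49.97 terahertz < 110.9 terahertz

110.9 terahertz = 110900000000000 hertz
49.97 terahertz = 49970000000000 hertz
1.839 gigahertz = 1839000000 hertz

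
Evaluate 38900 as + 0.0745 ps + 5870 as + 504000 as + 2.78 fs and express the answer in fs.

In fs:
  38900 as = 38900e-3 fs = 38.9
  0.0745 ps = 0.0745e3 fs = 74.5
  5870 as = 5870e-3 fs = 5.87
  504000 as = 504000e-3 fs = 504
  2.78 fs → 2.78
Sum: 38.9 + 74.5 + 5.87 + 504 + 2.78 = 626.05

626.05 fs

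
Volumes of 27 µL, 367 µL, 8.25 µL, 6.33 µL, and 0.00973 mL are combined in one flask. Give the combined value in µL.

In µL:
  27 µL → 27
  367 µL → 367
  8.25 µL → 8.25
  6.33 µL → 6.33
  0.00973 mL = 0.00973e3 µL = 9.73
Sum: 27 + 367 + 8.25 + 6.33 + 9.73 = 418.31

418.31 µL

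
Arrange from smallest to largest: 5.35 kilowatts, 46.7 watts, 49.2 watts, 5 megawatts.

46.7 watts < 49.2 watts < 5.35 kilowatts < 5 megawatts

5.35 kilowatts = 5350 watts
46.7 watts = 46.7 watts
49.2 watts = 49.2 watts
5 megawatts = 5000000 watts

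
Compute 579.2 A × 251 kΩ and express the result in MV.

579.2 × 251 × 10³ = 145379.2 × 10³ V

145.3792 MV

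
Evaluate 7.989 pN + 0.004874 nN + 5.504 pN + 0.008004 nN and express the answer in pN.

In pN:
  7.989 pN → 7.989
  0.004874 nN = 0.004874 × 10³ pN = 4.874
  5.504 pN → 5.504
  0.008004 nN = 0.008004 × 10³ pN = 8.004
Sum: 7.989 + 4.874 + 5.504 + 8.004 = 26.371

26.371 pN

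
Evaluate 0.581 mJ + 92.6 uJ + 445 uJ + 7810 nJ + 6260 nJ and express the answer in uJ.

1132.67 uJ

In uJ:
  0.581 mJ = 0.581 × 10³ uJ = 581
  92.6 uJ → 92.6
  445 uJ → 445
  7810 nJ = 7810 × 10⁻³ uJ = 7.81
  6260 nJ = 6260 × 10⁻³ uJ = 6.26
Sum: 581 + 92.6 + 445 + 7.81 + 6.26 = 1132.67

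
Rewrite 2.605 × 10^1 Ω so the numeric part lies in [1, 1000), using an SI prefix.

26.05 Ω

= 26.05 Ω; mantissa already in [1, 1000).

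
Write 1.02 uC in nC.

micro = 10⁻⁶, nano = 10⁻⁹; factor is 10³.
1.02 × 10³ = 1020

1020 nC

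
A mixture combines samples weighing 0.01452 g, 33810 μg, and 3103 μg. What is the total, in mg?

51.433 mg

In mg:
  0.01452 g = 0.01452 × 10^3 mg = 14.52
  33810 μg = 33810 × 10^-3 mg = 33.81
  3103 μg = 3103 × 10^-3 mg = 3.103
Sum: 14.52 + 33.81 + 3.103 = 51.433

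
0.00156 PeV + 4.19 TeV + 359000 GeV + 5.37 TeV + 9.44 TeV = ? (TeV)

In TeV:
  0.00156 PeV = 0.00156 × 10^3 TeV = 1.56
  4.19 TeV → 4.19
  359000 GeV = 359000 × 10^-3 TeV = 359
  5.37 TeV → 5.37
  9.44 TeV → 9.44
Sum: 1.56 + 4.19 + 359 + 5.37 + 9.44 = 379.56

379.56 TeV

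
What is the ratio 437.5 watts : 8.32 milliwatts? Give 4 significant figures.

(437.5) / (8.32 × 10^-3) = 52.584 × 10^3

52580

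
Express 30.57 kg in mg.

kilo = 10³, milli = 10⁻³; factor is 10⁶.
30.57 × 10⁶ = 30570000

30570000 mg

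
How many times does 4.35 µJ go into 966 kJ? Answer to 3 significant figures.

222000000000

(966e3) / (4.35e-6) = 222.1e9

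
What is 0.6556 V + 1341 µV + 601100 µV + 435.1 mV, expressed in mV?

1693.141 mV

In mV:
  0.6556 V = 0.6556 × 10³ mV = 655.6
  1341 µV = 1341 × 10⁻³ mV = 1.341
  601100 µV = 601100 × 10⁻³ mV = 601.1
  435.1 mV → 435.1
Sum: 655.6 + 1.341 + 601.1 + 435.1 = 1693.141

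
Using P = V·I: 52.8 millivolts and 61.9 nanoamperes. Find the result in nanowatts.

52.8 × 10^-3 × 61.9 × 10^-9 = 3268.32 × 10^-12 W

3.26832 nanowatts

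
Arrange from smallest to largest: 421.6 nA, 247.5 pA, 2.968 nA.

421.6 nA = 0.0000004216 A
247.5 pA = 0.0000000002475 A
2.968 nA = 0.000000002968 A

247.5 pA < 2.968 nA < 421.6 nA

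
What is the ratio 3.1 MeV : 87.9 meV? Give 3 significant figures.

(3.1 × 10^6) / (87.9 × 10^-3) = 0.03527 × 10^9

35300000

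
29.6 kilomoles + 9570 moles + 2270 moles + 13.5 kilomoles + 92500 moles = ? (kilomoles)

147.44 kilomoles

In kilomoles:
  29.6 kilomoles → 29.6
  9570 moles = 9570e-3 kilomoles = 9.57
  2270 moles = 2270e-3 kilomoles = 2.27
  13.5 kilomoles → 13.5
  92500 moles = 92500e-3 kilomoles = 92.5
Sum: 29.6 + 9.57 + 2.27 + 13.5 + 92.5 = 147.44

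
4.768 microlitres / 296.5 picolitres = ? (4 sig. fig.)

(4.768e-6) / (296.5e-12) = 0.016081e6

16080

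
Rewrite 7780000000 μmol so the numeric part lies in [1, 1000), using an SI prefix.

= 7.78 × 10^3 mol; 10^3 is kilo.

7.78 kmol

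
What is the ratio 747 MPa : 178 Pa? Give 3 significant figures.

(747 × 10⁶) / (178) = 4.197 × 10⁶

4200000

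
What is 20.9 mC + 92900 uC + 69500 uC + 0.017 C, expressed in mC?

In mC:
  20.9 mC → 20.9
  92900 uC = 92900e-3 mC = 92.9
  69500 uC = 69500e-3 mC = 69.5
  0.017 C = 0.017e3 mC = 17
Sum: 20.9 + 92.9 + 69.5 + 17 = 200.3

200.3 mC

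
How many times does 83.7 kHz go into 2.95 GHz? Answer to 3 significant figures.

(2.95e9) / (83.7e3) = 0.03524e6

35200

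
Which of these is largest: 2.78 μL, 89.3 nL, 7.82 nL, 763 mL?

2.78 μL = 0.00000278 L
89.3 nL = 0.0000000893 L
7.82 nL = 0.00000000782 L
763 mL = 0.763 L

763 mL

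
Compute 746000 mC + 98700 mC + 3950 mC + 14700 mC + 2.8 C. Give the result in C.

866.15 C

In C:
  746000 mC = 746000 × 10⁻³ C = 746
  98700 mC = 98700 × 10⁻³ C = 98.7
  3950 mC = 3950 × 10⁻³ C = 3.95
  14700 mC = 14700 × 10⁻³ C = 14.7
  2.8 C → 2.8
Sum: 746 + 98.7 + 3.95 + 14.7 + 2.8 = 866.15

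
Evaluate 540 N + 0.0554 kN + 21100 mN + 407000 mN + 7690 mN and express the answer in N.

1031.19 N

In N:
  540 N → 540
  0.0554 kN = 0.0554 × 10^3 N = 55.4
  21100 mN = 21100 × 10^-3 N = 21.1
  407000 mN = 407000 × 10^-3 N = 407
  7690 mN = 7690 × 10^-3 N = 7.69
Sum: 540 + 55.4 + 21.1 + 407 + 7.69 = 1031.19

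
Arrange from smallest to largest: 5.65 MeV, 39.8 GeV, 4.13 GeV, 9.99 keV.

5.65 MeV = 5650000 eV
39.8 GeV = 39800000000 eV
4.13 GeV = 4130000000 eV
9.99 keV = 9990 eV

9.99 keV < 5.65 MeV < 4.13 GeV < 39.8 GeV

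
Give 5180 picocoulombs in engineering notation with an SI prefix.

5.18 nanocoulombs

= 5.18 × 10⁻⁹ coulombs; 10⁻⁹ is nano.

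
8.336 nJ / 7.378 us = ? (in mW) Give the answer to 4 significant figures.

1.130 mW

(8.336 × 10⁻⁹) / (7.378 × 10⁻⁶) = 1.12985 × 10⁻³ W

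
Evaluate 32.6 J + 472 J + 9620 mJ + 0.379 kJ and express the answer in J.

893.22 J

In J:
  32.6 J → 32.6
  472 J → 472
  9620 mJ = 9620e-3 J = 9.62
  0.379 kJ = 0.379e3 J = 379
Sum: 32.6 + 472 + 9.62 + 379 = 893.22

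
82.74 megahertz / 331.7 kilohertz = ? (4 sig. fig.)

(82.74 × 10⁶) / (331.7 × 10³) = 0.24944 × 10³

249.4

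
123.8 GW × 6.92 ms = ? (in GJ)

0.856696 GJ

123.8e9 × 6.92e-3 = 856.696e6 J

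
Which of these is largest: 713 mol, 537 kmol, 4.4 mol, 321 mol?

713 mol = 713 mol
537 kmol = 537000 mol
4.4 mol = 4.4 mol
321 mol = 321 mol

537 kmol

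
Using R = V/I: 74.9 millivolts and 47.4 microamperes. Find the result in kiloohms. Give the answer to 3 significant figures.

(74.9 × 10⁻³) / (47.4 × 10⁻⁶) = 1.5802 × 10³ Ω

1.58 kiloohms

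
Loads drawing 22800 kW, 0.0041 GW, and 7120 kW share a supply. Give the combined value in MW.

In MW:
  22800 kW = 22800e-3 MW = 22.8
  0.0041 GW = 0.0041e3 MW = 4.1
  7120 kW = 7120e-3 MW = 7.12
Sum: 22.8 + 4.1 + 7.12 = 34.02

34.02 MW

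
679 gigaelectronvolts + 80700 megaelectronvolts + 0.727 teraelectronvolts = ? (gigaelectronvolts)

In gigaelectronvolts:
  679 gigaelectronvolts → 679
  80700 megaelectronvolts = 80700 × 10^-3 gigaelectronvolts = 80.7
  0.727 teraelectronvolts = 0.727 × 10^3 gigaelectronvolts = 727
Sum: 679 + 80.7 + 727 = 1486.7

1486.7 gigaelectronvolts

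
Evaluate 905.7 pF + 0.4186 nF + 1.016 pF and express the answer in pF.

In pF:
  905.7 pF → 905.7
  0.4186 nF = 0.4186 × 10^3 pF = 418.6
  1.016 pF → 1.016
Sum: 905.7 + 418.6 + 1.016 = 1325.316

1325.316 pF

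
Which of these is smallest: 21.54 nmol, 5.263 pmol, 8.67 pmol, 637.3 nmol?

21.54 nmol = 0.00000002154 mol
5.263 pmol = 0.000000000005263 mol
8.67 pmol = 0.00000000000867 mol
637.3 nmol = 0.0000006373 mol

5.263 pmol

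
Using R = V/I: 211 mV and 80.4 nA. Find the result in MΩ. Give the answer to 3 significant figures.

2.62 MΩ

(211 × 10⁻³) / (80.4 × 10⁻⁹) = 2.6244 × 10⁶ Ω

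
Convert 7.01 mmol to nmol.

milli = 10⁻³, nano = 10⁻⁹; factor is 10⁶.
7.01 × 10⁶ = 7010000

7010000 nmol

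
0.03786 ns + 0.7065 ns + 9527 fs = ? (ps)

753.887 ps

In ps:
  0.03786 ns = 0.03786 × 10³ ps = 37.86
  0.7065 ns = 0.7065 × 10³ ps = 706.5
  9527 fs = 9527 × 10⁻³ ps = 9.527
Sum: 37.86 + 706.5 + 9.527 = 753.887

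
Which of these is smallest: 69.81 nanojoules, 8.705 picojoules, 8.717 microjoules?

69.81 nanojoules = 0.00000006981 joules
8.705 picojoules = 0.000000000008705 joules
8.717 microjoules = 0.000008717 joules

8.705 picojoules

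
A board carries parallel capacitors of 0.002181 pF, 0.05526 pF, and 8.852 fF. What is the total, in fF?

66.293 fF

In fF:
  0.002181 pF = 0.002181 × 10³ fF = 2.181
  0.05526 pF = 0.05526 × 10³ fF = 55.26
  8.852 fF → 8.852
Sum: 2.181 + 55.26 + 8.852 = 66.293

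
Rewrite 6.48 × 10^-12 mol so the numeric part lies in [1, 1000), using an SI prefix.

= 6.48 × 10^-12 mol; 10^-12 is pico.

6.48 pmol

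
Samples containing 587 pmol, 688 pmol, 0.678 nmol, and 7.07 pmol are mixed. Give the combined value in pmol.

1960.07 pmol

In pmol:
  587 pmol → 587
  688 pmol → 688
  0.678 nmol = 0.678 × 10^3 pmol = 678
  7.07 pmol → 7.07
Sum: 587 + 688 + 678 + 7.07 = 1960.07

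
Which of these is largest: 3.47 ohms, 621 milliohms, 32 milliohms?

3.47 ohms = 3.47 ohms
621 milliohms = 0.621 ohms
32 milliohms = 0.032 ohms

3.47 ohms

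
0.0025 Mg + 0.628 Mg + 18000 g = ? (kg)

In kg:
  0.0025 Mg = 0.0025 × 10³ kg = 2.5
  0.628 Mg = 0.628 × 10³ kg = 628
  18000 g = 18000 × 10⁻³ kg = 18
Sum: 2.5 + 628 + 18 = 648.5

648.5 kg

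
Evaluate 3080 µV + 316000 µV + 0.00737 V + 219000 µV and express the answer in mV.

In mV:
  3080 µV = 3080 × 10⁻³ mV = 3.08
  316000 µV = 316000 × 10⁻³ mV = 316
  0.00737 V = 0.00737 × 10³ mV = 7.37
  219000 µV = 219000 × 10⁻³ mV = 219
Sum: 3.08 + 316 + 7.37 + 219 = 545.45

545.45 mV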